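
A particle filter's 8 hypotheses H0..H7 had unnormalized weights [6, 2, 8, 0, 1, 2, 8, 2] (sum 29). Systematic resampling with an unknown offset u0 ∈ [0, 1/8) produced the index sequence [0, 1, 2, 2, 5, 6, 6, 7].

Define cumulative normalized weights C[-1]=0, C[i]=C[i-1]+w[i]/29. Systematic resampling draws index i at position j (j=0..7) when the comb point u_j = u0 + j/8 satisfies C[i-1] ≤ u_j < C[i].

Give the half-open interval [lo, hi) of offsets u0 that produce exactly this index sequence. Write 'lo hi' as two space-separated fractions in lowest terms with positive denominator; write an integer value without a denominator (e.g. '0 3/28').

C = [6/29, 8/29, 16/29, 16/29, 17/29, 19/29, 27/29, 1]
j=0 picked index 0: u0 ∈ [0, 6/29)
j=1 picked index 1: u0 ∈ [19/232, 35/232)
j=2 picked index 2: u0 ∈ [3/116, 35/116)
j=3 picked index 2: u0 ∈ [-23/232, 41/232)
j=4 picked index 5: u0 ∈ [5/58, 9/58)
j=5 picked index 6: u0 ∈ [7/232, 71/232)
j=6 picked index 6: u0 ∈ [-11/116, 21/116)
j=7 picked index 7: u0 ∈ [13/232, 1/8)
intersection: [5/58, 1/8)

5/58 1/8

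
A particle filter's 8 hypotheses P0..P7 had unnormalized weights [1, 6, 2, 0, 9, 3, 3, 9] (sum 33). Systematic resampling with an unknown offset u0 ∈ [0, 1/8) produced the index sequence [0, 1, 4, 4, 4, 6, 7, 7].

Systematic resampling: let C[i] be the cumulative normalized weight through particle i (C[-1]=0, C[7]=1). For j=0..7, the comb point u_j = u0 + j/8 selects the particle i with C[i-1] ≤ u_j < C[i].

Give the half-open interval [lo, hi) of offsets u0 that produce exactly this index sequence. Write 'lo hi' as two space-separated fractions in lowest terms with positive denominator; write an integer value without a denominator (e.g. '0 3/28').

1/44 1/33

C = [1/33, 7/33, 3/11, 3/11, 6/11, 7/11, 8/11, 1]
j=0 picked index 0: u0 ∈ [0, 1/33)
j=1 picked index 1: u0 ∈ [-25/264, 23/264)
j=2 picked index 4: u0 ∈ [1/44, 13/44)
j=3 picked index 4: u0 ∈ [-9/88, 15/88)
j=4 picked index 4: u0 ∈ [-5/22, 1/22)
j=5 picked index 6: u0 ∈ [1/88, 9/88)
j=6 picked index 7: u0 ∈ [-1/44, 1/4)
j=7 picked index 7: u0 ∈ [-13/88, 1/8)
intersection: [1/44, 1/33)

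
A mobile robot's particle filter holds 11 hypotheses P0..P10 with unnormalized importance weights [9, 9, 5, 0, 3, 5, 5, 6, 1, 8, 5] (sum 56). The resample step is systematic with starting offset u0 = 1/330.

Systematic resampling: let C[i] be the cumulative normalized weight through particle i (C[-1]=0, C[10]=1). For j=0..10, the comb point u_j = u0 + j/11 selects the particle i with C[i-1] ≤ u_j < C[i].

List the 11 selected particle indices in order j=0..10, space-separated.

0 0 1 1 2 4 5 6 7 9 10

C = [9/56, 9/28, 23/56, 23/56, 13/28, 31/56, 9/14, 3/4, 43/56, 51/56, 1]
j=0: u_0=1/330 ∈ [0, 9/56) → index 0
j=1: u_1=31/330 ∈ [0, 9/56) → index 0
j=2: u_2=61/330 ∈ [9/56, 9/28) → index 1
j=3: u_3=91/330 ∈ [9/56, 9/28) → index 1
j=4: u_4=11/30 ∈ [9/28, 23/56) → index 2
j=5: u_5=151/330 ∈ [23/56, 13/28) → index 4
j=6: u_6=181/330 ∈ [13/28, 31/56) → index 5
j=7: u_7=211/330 ∈ [31/56, 9/14) → index 6
j=8: u_8=241/330 ∈ [9/14, 3/4) → index 7
j=9: u_9=271/330 ∈ [43/56, 51/56) → index 9
j=10: u_10=301/330 ∈ [51/56, 1) → index 10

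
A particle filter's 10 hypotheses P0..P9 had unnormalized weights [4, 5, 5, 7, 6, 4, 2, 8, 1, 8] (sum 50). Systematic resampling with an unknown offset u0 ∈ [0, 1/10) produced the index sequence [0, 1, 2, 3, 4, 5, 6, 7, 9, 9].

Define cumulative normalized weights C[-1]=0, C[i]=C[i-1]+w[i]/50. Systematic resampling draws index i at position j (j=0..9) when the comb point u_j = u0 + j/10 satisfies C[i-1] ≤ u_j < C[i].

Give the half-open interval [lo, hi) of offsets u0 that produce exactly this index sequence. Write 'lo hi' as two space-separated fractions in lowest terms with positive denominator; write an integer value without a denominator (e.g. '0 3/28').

1/25 3/50

C = [2/25, 9/50, 7/25, 21/50, 27/50, 31/50, 33/50, 41/50, 21/25, 1]
j=0 picked index 0: u0 ∈ [0, 2/25)
j=1 picked index 1: u0 ∈ [-1/50, 2/25)
j=2 picked index 2: u0 ∈ [-1/50, 2/25)
j=3 picked index 3: u0 ∈ [-1/50, 3/25)
j=4 picked index 4: u0 ∈ [1/50, 7/50)
j=5 picked index 5: u0 ∈ [1/25, 3/25)
j=6 picked index 6: u0 ∈ [1/50, 3/50)
j=7 picked index 7: u0 ∈ [-1/25, 3/25)
j=8 picked index 9: u0 ∈ [1/25, 1/5)
j=9 picked index 9: u0 ∈ [-3/50, 1/10)
intersection: [1/25, 3/50)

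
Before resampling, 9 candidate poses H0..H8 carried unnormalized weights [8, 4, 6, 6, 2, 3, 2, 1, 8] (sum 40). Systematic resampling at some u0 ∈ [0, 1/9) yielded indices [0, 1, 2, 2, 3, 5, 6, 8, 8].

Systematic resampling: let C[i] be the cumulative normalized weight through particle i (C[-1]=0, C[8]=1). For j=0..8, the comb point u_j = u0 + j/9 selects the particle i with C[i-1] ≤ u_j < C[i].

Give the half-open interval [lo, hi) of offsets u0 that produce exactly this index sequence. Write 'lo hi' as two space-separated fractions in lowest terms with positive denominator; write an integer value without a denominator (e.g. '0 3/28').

C = [1/5, 3/10, 9/20, 3/5, 13/20, 29/40, 31/40, 4/5, 1]
j=0 picked index 0: u0 ∈ [0, 1/5)
j=1 picked index 1: u0 ∈ [4/45, 17/90)
j=2 picked index 2: u0 ∈ [7/90, 41/180)
j=3 picked index 2: u0 ∈ [-1/30, 7/60)
j=4 picked index 3: u0 ∈ [1/180, 7/45)
j=5 picked index 5: u0 ∈ [17/180, 61/360)
j=6 picked index 6: u0 ∈ [7/120, 13/120)
j=7 picked index 8: u0 ∈ [1/45, 2/9)
j=8 picked index 8: u0 ∈ [-4/45, 1/9)
intersection: [17/180, 13/120)

17/180 13/120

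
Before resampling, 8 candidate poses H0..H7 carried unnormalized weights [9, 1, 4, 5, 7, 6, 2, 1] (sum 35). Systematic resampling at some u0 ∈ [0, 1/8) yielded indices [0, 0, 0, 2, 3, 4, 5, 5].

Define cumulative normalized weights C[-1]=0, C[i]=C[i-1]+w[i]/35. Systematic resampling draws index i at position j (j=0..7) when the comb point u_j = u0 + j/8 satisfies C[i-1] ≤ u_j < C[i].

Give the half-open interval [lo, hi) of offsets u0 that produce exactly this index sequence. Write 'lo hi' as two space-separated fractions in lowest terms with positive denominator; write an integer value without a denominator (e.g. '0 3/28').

0 1/140

C = [9/35, 2/7, 2/5, 19/35, 26/35, 32/35, 34/35, 1]
j=0 picked index 0: u0 ∈ [0, 9/35)
j=1 picked index 0: u0 ∈ [-1/8, 37/280)
j=2 picked index 0: u0 ∈ [-1/4, 1/140)
j=3 picked index 2: u0 ∈ [-5/56, 1/40)
j=4 picked index 3: u0 ∈ [-1/10, 3/70)
j=5 picked index 4: u0 ∈ [-23/280, 33/280)
j=6 picked index 5: u0 ∈ [-1/140, 23/140)
j=7 picked index 5: u0 ∈ [-37/280, 11/280)
intersection: [0, 1/140)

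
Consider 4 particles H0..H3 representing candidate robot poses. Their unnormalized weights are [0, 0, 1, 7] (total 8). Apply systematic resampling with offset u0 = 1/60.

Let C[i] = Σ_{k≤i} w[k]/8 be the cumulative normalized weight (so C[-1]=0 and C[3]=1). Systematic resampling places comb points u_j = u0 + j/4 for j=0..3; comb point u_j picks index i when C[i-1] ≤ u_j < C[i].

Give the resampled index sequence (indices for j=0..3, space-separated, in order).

C = [0, 0, 1/8, 1]
j=0: u_0=1/60 ∈ [0, 1/8) → index 2
j=1: u_1=4/15 ∈ [1/8, 1) → index 3
j=2: u_2=31/60 ∈ [1/8, 1) → index 3
j=3: u_3=23/30 ∈ [1/8, 1) → index 3

2 3 3 3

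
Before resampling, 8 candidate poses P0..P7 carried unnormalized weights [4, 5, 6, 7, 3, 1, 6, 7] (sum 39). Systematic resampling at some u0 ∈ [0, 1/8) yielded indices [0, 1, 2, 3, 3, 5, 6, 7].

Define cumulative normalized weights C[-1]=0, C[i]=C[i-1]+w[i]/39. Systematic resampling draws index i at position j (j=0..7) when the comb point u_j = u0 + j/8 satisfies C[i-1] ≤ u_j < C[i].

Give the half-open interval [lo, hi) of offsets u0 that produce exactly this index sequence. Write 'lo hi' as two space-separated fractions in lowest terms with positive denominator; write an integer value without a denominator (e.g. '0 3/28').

C = [4/39, 3/13, 5/13, 22/39, 25/39, 2/3, 32/39, 1]
j=0 picked index 0: u0 ∈ [0, 4/39)
j=1 picked index 1: u0 ∈ [-7/312, 11/104)
j=2 picked index 2: u0 ∈ [-1/52, 7/52)
j=3 picked index 3: u0 ∈ [1/104, 59/312)
j=4 picked index 3: u0 ∈ [-3/26, 5/78)
j=5 picked index 5: u0 ∈ [5/312, 1/24)
j=6 picked index 6: u0 ∈ [-1/12, 11/156)
j=7 picked index 7: u0 ∈ [-17/312, 1/8)
intersection: [5/312, 1/24)

5/312 1/24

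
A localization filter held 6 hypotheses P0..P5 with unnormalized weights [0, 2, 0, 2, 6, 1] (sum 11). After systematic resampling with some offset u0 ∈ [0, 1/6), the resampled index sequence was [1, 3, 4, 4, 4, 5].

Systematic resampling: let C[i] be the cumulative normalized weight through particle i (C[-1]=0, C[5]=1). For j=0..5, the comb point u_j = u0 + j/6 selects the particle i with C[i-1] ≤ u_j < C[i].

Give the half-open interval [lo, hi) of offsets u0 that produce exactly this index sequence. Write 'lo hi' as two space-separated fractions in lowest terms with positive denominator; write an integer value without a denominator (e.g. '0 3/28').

C = [0, 2/11, 2/11, 4/11, 10/11, 1]
j=0 picked index 1: u0 ∈ [0, 2/11)
j=1 picked index 3: u0 ∈ [1/66, 13/66)
j=2 picked index 4: u0 ∈ [1/33, 19/33)
j=3 picked index 4: u0 ∈ [-3/22, 9/22)
j=4 picked index 4: u0 ∈ [-10/33, 8/33)
j=5 picked index 5: u0 ∈ [5/66, 1/6)
intersection: [5/66, 1/6)

5/66 1/6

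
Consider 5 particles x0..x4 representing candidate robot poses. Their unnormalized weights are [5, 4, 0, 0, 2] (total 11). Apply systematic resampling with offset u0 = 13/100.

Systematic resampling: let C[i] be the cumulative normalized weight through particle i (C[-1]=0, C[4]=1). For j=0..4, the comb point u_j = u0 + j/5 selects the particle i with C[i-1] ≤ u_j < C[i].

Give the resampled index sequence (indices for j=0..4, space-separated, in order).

C = [5/11, 9/11, 9/11, 9/11, 1]
j=0: u_0=13/100 ∈ [0, 5/11) → index 0
j=1: u_1=33/100 ∈ [0, 5/11) → index 0
j=2: u_2=53/100 ∈ [5/11, 9/11) → index 1
j=3: u_3=73/100 ∈ [5/11, 9/11) → index 1
j=4: u_4=93/100 ∈ [9/11, 1) → index 4

0 0 1 1 4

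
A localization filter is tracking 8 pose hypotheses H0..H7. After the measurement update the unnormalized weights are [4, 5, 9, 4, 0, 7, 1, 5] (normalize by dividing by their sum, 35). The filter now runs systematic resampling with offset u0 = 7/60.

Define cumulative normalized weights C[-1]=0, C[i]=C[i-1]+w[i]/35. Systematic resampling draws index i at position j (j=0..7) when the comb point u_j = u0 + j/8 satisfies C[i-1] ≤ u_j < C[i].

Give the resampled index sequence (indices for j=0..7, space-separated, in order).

C = [4/35, 9/35, 18/35, 22/35, 22/35, 29/35, 6/7, 1]
j=0: u_0=7/60 ∈ [4/35, 9/35) → index 1
j=1: u_1=29/120 ∈ [4/35, 9/35) → index 1
j=2: u_2=11/30 ∈ [9/35, 18/35) → index 2
j=3: u_3=59/120 ∈ [9/35, 18/35) → index 2
j=4: u_4=37/60 ∈ [18/35, 22/35) → index 3
j=5: u_5=89/120 ∈ [22/35, 29/35) → index 5
j=6: u_6=13/15 ∈ [6/7, 1) → index 7
j=7: u_7=119/120 ∈ [6/7, 1) → index 7

1 1 2 2 3 5 7 7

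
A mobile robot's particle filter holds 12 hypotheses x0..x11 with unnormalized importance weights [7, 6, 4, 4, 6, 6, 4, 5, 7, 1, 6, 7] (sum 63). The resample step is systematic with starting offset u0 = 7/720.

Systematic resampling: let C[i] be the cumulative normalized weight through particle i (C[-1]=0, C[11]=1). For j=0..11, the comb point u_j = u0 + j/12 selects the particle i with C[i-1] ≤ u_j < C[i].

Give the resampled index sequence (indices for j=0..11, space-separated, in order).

C = [1/9, 13/63, 17/63, 1/3, 3/7, 11/21, 37/63, 2/3, 7/9, 50/63, 8/9, 1]
j=0: u_0=7/720 ∈ [0, 1/9) → index 0
j=1: u_1=67/720 ∈ [0, 1/9) → index 0
j=2: u_2=127/720 ∈ [1/9, 13/63) → index 1
j=3: u_3=187/720 ∈ [13/63, 17/63) → index 2
j=4: u_4=247/720 ∈ [1/3, 3/7) → index 4
j=5: u_5=307/720 ∈ [1/3, 3/7) → index 4
j=6: u_6=367/720 ∈ [3/7, 11/21) → index 5
j=7: u_7=427/720 ∈ [37/63, 2/3) → index 7
j=8: u_8=487/720 ∈ [2/3, 7/9) → index 8
j=9: u_9=547/720 ∈ [2/3, 7/9) → index 8
j=10: u_10=607/720 ∈ [50/63, 8/9) → index 10
j=11: u_11=667/720 ∈ [8/9, 1) → index 11

0 0 1 2 4 4 5 7 8 8 10 11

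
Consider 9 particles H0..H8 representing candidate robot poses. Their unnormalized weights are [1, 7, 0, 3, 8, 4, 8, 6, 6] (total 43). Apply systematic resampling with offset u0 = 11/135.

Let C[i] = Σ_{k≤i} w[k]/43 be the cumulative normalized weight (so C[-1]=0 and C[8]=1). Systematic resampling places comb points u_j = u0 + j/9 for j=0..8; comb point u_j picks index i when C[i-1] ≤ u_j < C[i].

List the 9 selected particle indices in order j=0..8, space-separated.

C = [1/43, 8/43, 8/43, 11/43, 19/43, 23/43, 31/43, 37/43, 1]
j=0: u_0=11/135 ∈ [1/43, 8/43) → index 1
j=1: u_1=26/135 ∈ [8/43, 11/43) → index 3
j=2: u_2=41/135 ∈ [11/43, 19/43) → index 4
j=3: u_3=56/135 ∈ [11/43, 19/43) → index 4
j=4: u_4=71/135 ∈ [19/43, 23/43) → index 5
j=5: u_5=86/135 ∈ [23/43, 31/43) → index 6
j=6: u_6=101/135 ∈ [31/43, 37/43) → index 7
j=7: u_7=116/135 ∈ [31/43, 37/43) → index 7
j=8: u_8=131/135 ∈ [37/43, 1) → index 8

1 3 4 4 5 6 7 7 8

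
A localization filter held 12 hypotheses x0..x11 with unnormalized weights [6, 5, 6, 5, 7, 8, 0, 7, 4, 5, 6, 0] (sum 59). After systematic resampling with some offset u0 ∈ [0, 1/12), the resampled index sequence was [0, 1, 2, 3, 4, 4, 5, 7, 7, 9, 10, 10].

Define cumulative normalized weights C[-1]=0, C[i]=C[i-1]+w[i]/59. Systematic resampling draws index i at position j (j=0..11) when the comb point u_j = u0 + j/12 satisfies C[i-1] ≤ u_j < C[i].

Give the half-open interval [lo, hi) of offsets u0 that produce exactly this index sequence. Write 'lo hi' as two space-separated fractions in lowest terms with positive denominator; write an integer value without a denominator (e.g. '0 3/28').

C = [6/59, 11/59, 17/59, 22/59, 29/59, 37/59, 37/59, 44/59, 48/59, 53/59, 1, 1]
j=0 picked index 0: u0 ∈ [0, 6/59)
j=1 picked index 1: u0 ∈ [13/708, 73/708)
j=2 picked index 2: u0 ∈ [7/354, 43/354)
j=3 picked index 3: u0 ∈ [9/236, 29/236)
j=4 picked index 4: u0 ∈ [7/177, 28/177)
j=5 picked index 4: u0 ∈ [-31/708, 53/708)
j=6 picked index 5: u0 ∈ [-1/118, 15/118)
j=7 picked index 7: u0 ∈ [31/708, 115/708)
j=8 picked index 7: u0 ∈ [-7/177, 14/177)
j=9 picked index 9: u0 ∈ [15/236, 35/236)
j=10 picked index 10: u0 ∈ [23/354, 1/6)
j=11 picked index 10: u0 ∈ [-13/708, 1/12)
intersection: [23/354, 53/708)

23/354 53/708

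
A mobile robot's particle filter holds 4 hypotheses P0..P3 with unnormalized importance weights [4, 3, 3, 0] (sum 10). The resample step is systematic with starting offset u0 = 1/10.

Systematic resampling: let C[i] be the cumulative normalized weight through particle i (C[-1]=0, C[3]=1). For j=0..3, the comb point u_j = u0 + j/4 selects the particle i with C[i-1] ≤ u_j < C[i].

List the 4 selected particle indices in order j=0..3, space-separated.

0 0 1 2

C = [2/5, 7/10, 1, 1]
j=0: u_0=1/10 ∈ [0, 2/5) → index 0
j=1: u_1=7/20 ∈ [0, 2/5) → index 0
j=2: u_2=3/5 ∈ [2/5, 7/10) → index 1
j=3: u_3=17/20 ∈ [7/10, 1) → index 2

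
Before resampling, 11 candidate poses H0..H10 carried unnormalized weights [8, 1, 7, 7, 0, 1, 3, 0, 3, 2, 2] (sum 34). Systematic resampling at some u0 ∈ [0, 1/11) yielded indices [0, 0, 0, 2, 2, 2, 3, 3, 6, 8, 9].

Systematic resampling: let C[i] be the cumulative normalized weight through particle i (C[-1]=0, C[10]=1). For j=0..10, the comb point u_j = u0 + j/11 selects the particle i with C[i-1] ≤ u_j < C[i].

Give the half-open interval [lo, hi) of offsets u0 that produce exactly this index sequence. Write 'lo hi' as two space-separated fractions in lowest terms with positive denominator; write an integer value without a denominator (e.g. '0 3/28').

0 3/187

C = [4/17, 9/34, 8/17, 23/34, 23/34, 12/17, 27/34, 27/34, 15/17, 16/17, 1]
j=0 picked index 0: u0 ∈ [0, 4/17)
j=1 picked index 0: u0 ∈ [-1/11, 27/187)
j=2 picked index 0: u0 ∈ [-2/11, 10/187)
j=3 picked index 2: u0 ∈ [-3/374, 37/187)
j=4 picked index 2: u0 ∈ [-37/374, 20/187)
j=5 picked index 2: u0 ∈ [-71/374, 3/187)
j=6 picked index 3: u0 ∈ [-14/187, 49/374)
j=7 picked index 3: u0 ∈ [-31/187, 15/374)
j=8 picked index 6: u0 ∈ [-4/187, 25/374)
j=9 picked index 8: u0 ∈ [-9/374, 12/187)
j=10 picked index 9: u0 ∈ [-5/187, 6/187)
intersection: [0, 3/187)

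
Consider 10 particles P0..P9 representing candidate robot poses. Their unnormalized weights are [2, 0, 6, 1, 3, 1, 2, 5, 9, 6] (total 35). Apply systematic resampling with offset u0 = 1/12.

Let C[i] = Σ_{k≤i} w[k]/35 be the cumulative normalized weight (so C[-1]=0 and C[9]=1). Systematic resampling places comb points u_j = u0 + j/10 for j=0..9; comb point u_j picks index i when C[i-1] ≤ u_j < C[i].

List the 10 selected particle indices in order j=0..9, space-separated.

C = [2/35, 2/35, 8/35, 9/35, 12/35, 13/35, 3/7, 4/7, 29/35, 1]
j=0: u_0=1/12 ∈ [2/35, 8/35) → index 2
j=1: u_1=11/60 ∈ [2/35, 8/35) → index 2
j=2: u_2=17/60 ∈ [9/35, 12/35) → index 4
j=3: u_3=23/60 ∈ [13/35, 3/7) → index 6
j=4: u_4=29/60 ∈ [3/7, 4/7) → index 7
j=5: u_5=7/12 ∈ [4/7, 29/35) → index 8
j=6: u_6=41/60 ∈ [4/7, 29/35) → index 8
j=7: u_7=47/60 ∈ [4/7, 29/35) → index 8
j=8: u_8=53/60 ∈ [29/35, 1) → index 9
j=9: u_9=59/60 ∈ [29/35, 1) → index 9

2 2 4 6 7 8 8 8 9 9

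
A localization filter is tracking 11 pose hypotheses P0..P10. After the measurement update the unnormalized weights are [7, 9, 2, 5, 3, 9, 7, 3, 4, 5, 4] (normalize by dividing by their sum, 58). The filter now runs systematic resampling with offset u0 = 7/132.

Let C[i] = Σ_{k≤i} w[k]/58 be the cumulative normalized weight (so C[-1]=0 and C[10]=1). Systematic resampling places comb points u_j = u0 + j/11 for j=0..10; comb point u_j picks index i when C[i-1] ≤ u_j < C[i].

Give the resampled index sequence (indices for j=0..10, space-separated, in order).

C = [7/58, 8/29, 9/29, 23/58, 13/29, 35/58, 21/29, 45/58, 49/58, 27/29, 1]
j=0: u_0=7/132 ∈ [0, 7/58) → index 0
j=1: u_1=19/132 ∈ [7/58, 8/29) → index 1
j=2: u_2=31/132 ∈ [7/58, 8/29) → index 1
j=3: u_3=43/132 ∈ [9/29, 23/58) → index 3
j=4: u_4=5/12 ∈ [23/58, 13/29) → index 4
j=5: u_5=67/132 ∈ [13/29, 35/58) → index 5
j=6: u_6=79/132 ∈ [13/29, 35/58) → index 5
j=7: u_7=91/132 ∈ [35/58, 21/29) → index 6
j=8: u_8=103/132 ∈ [45/58, 49/58) → index 8
j=9: u_9=115/132 ∈ [49/58, 27/29) → index 9
j=10: u_10=127/132 ∈ [27/29, 1) → index 10

0 1 1 3 4 5 5 6 8 9 10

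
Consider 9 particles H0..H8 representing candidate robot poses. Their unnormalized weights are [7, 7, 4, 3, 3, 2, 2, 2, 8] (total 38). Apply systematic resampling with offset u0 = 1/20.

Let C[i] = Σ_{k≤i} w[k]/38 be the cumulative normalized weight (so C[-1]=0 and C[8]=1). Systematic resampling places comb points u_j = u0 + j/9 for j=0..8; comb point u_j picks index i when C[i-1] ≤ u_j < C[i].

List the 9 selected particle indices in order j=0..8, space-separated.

C = [7/38, 7/19, 9/19, 21/38, 12/19, 13/19, 14/19, 15/19, 1]
j=0: u_0=1/20 ∈ [0, 7/38) → index 0
j=1: u_1=29/180 ∈ [0, 7/38) → index 0
j=2: u_2=49/180 ∈ [7/38, 7/19) → index 1
j=3: u_3=23/60 ∈ [7/19, 9/19) → index 2
j=4: u_4=89/180 ∈ [9/19, 21/38) → index 3
j=5: u_5=109/180 ∈ [21/38, 12/19) → index 4
j=6: u_6=43/60 ∈ [13/19, 14/19) → index 6
j=7: u_7=149/180 ∈ [15/19, 1) → index 8
j=8: u_8=169/180 ∈ [15/19, 1) → index 8

0 0 1 2 3 4 6 8 8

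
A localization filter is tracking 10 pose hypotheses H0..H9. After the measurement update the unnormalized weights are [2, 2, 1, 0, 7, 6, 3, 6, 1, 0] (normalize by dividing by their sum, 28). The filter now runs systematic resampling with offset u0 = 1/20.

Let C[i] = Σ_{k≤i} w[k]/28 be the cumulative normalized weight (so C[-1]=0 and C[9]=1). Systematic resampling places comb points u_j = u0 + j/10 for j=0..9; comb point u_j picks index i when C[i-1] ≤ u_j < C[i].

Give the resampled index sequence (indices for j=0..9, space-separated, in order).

C = [1/14, 1/7, 5/28, 5/28, 3/7, 9/14, 3/4, 27/28, 1, 1]
j=0: u_0=1/20 ∈ [0, 1/14) → index 0
j=1: u_1=3/20 ∈ [1/7, 5/28) → index 2
j=2: u_2=1/4 ∈ [5/28, 3/7) → index 4
j=3: u_3=7/20 ∈ [5/28, 3/7) → index 4
j=4: u_4=9/20 ∈ [3/7, 9/14) → index 5
j=5: u_5=11/20 ∈ [3/7, 9/14) → index 5
j=6: u_6=13/20 ∈ [9/14, 3/4) → index 6
j=7: u_7=3/4 ∈ [3/4, 27/28) → index 7
j=8: u_8=17/20 ∈ [3/4, 27/28) → index 7
j=9: u_9=19/20 ∈ [3/4, 27/28) → index 7

0 2 4 4 5 5 6 7 7 7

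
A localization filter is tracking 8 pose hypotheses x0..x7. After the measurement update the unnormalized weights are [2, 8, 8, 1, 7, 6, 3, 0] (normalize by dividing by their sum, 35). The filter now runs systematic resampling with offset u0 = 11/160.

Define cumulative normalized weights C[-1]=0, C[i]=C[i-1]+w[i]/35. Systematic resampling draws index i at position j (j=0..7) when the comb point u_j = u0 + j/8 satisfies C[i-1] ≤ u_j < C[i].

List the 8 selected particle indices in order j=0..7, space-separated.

C = [2/35, 2/7, 18/35, 19/35, 26/35, 32/35, 1, 1]
j=0: u_0=11/160 ∈ [2/35, 2/7) → index 1
j=1: u_1=31/160 ∈ [2/35, 2/7) → index 1
j=2: u_2=51/160 ∈ [2/7, 18/35) → index 2
j=3: u_3=71/160 ∈ [2/7, 18/35) → index 2
j=4: u_4=91/160 ∈ [19/35, 26/35) → index 4
j=5: u_5=111/160 ∈ [19/35, 26/35) → index 4
j=6: u_6=131/160 ∈ [26/35, 32/35) → index 5
j=7: u_7=151/160 ∈ [32/35, 1) → index 6

1 1 2 2 4 4 5 6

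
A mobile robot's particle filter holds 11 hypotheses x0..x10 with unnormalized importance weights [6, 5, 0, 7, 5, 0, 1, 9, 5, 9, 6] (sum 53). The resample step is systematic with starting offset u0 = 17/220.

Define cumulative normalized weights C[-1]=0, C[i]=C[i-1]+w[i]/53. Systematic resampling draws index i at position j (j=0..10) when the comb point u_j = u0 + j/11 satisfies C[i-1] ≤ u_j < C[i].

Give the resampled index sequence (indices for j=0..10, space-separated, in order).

0 1 3 4 6 7 8 8 9 10 10

C = [6/53, 11/53, 11/53, 18/53, 23/53, 23/53, 24/53, 33/53, 38/53, 47/53, 1]
j=0: u_0=17/220 ∈ [0, 6/53) → index 0
j=1: u_1=37/220 ∈ [6/53, 11/53) → index 1
j=2: u_2=57/220 ∈ [11/53, 18/53) → index 3
j=3: u_3=7/20 ∈ [18/53, 23/53) → index 4
j=4: u_4=97/220 ∈ [23/53, 24/53) → index 6
j=5: u_5=117/220 ∈ [24/53, 33/53) → index 7
j=6: u_6=137/220 ∈ [33/53, 38/53) → index 8
j=7: u_7=157/220 ∈ [33/53, 38/53) → index 8
j=8: u_8=177/220 ∈ [38/53, 47/53) → index 9
j=9: u_9=197/220 ∈ [47/53, 1) → index 10
j=10: u_10=217/220 ∈ [47/53, 1) → index 10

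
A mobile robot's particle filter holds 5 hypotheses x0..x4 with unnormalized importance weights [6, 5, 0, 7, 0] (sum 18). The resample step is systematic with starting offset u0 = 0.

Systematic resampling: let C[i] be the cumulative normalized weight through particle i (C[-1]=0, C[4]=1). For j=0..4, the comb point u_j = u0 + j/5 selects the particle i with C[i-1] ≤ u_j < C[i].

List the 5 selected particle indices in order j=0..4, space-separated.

C = [1/3, 11/18, 11/18, 1, 1]
j=0: u_0=0 ∈ [0, 1/3) → index 0
j=1: u_1=1/5 ∈ [0, 1/3) → index 0
j=2: u_2=2/5 ∈ [1/3, 11/18) → index 1
j=3: u_3=3/5 ∈ [1/3, 11/18) → index 1
j=4: u_4=4/5 ∈ [11/18, 1) → index 3

0 0 1 1 3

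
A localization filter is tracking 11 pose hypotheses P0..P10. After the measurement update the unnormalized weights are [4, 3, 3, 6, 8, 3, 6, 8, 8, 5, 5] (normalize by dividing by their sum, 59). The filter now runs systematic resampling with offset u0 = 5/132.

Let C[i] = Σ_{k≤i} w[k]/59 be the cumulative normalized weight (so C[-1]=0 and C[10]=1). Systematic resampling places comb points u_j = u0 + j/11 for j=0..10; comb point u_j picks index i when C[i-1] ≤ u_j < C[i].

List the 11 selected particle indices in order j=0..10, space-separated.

C = [4/59, 7/59, 10/59, 16/59, 24/59, 27/59, 33/59, 41/59, 49/59, 54/59, 1]
j=0: u_0=5/132 ∈ [0, 4/59) → index 0
j=1: u_1=17/132 ∈ [7/59, 10/59) → index 2
j=2: u_2=29/132 ∈ [10/59, 16/59) → index 3
j=3: u_3=41/132 ∈ [16/59, 24/59) → index 4
j=4: u_4=53/132 ∈ [16/59, 24/59) → index 4
j=5: u_5=65/132 ∈ [27/59, 33/59) → index 6
j=6: u_6=7/12 ∈ [33/59, 41/59) → index 7
j=7: u_7=89/132 ∈ [33/59, 41/59) → index 7
j=8: u_8=101/132 ∈ [41/59, 49/59) → index 8
j=9: u_9=113/132 ∈ [49/59, 54/59) → index 9
j=10: u_10=125/132 ∈ [54/59, 1) → index 10

0 2 3 4 4 6 7 7 8 9 10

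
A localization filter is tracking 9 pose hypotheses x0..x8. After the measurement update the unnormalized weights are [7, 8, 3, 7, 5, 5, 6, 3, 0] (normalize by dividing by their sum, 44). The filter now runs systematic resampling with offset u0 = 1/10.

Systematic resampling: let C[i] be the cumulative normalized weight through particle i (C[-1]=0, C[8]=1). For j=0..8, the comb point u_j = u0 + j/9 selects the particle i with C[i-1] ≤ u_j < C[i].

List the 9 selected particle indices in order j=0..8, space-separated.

C = [7/44, 15/44, 9/22, 25/44, 15/22, 35/44, 41/44, 1, 1]
j=0: u_0=1/10 ∈ [0, 7/44) → index 0
j=1: u_1=19/90 ∈ [7/44, 15/44) → index 1
j=2: u_2=29/90 ∈ [7/44, 15/44) → index 1
j=3: u_3=13/30 ∈ [9/22, 25/44) → index 3
j=4: u_4=49/90 ∈ [9/22, 25/44) → index 3
j=5: u_5=59/90 ∈ [25/44, 15/22) → index 4
j=6: u_6=23/30 ∈ [15/22, 35/44) → index 5
j=7: u_7=79/90 ∈ [35/44, 41/44) → index 6
j=8: u_8=89/90 ∈ [41/44, 1) → index 7

0 1 1 3 3 4 5 6 7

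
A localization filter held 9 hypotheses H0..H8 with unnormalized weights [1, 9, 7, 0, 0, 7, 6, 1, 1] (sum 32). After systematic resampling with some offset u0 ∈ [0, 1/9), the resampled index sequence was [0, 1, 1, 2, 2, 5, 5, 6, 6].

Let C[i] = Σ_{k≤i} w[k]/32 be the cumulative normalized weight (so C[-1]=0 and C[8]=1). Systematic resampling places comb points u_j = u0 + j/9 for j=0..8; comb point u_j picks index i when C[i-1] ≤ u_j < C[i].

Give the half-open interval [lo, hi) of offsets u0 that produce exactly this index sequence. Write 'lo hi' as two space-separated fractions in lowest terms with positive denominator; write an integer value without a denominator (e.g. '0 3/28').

0 1/32

C = [1/32, 5/16, 17/32, 17/32, 17/32, 3/4, 15/16, 31/32, 1]
j=0 picked index 0: u0 ∈ [0, 1/32)
j=1 picked index 1: u0 ∈ [-23/288, 29/144)
j=2 picked index 1: u0 ∈ [-55/288, 13/144)
j=3 picked index 2: u0 ∈ [-1/48, 19/96)
j=4 picked index 2: u0 ∈ [-19/144, 25/288)
j=5 picked index 5: u0 ∈ [-7/288, 7/36)
j=6 picked index 5: u0 ∈ [-13/96, 1/12)
j=7 picked index 6: u0 ∈ [-1/36, 23/144)
j=8 picked index 6: u0 ∈ [-5/36, 7/144)
intersection: [0, 1/32)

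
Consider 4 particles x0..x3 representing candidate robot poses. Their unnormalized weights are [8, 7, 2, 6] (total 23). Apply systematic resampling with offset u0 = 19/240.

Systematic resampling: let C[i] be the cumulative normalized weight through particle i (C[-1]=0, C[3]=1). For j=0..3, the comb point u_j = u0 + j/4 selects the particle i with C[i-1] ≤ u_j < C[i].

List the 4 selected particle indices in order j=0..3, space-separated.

C = [8/23, 15/23, 17/23, 1]
j=0: u_0=19/240 ∈ [0, 8/23) → index 0
j=1: u_1=79/240 ∈ [0, 8/23) → index 0
j=2: u_2=139/240 ∈ [8/23, 15/23) → index 1
j=3: u_3=199/240 ∈ [17/23, 1) → index 3

0 0 1 3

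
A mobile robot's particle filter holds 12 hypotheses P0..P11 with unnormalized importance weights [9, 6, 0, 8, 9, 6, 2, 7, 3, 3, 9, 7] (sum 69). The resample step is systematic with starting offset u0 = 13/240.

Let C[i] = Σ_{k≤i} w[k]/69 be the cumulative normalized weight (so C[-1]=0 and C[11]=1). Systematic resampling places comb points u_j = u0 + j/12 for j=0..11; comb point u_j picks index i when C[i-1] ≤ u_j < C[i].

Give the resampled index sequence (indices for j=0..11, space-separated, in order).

0 1 3 3 4 5 6 7 8 10 10 11

C = [3/23, 5/23, 5/23, 1/3, 32/69, 38/69, 40/69, 47/69, 50/69, 53/69, 62/69, 1]
j=0: u_0=13/240 ∈ [0, 3/23) → index 0
j=1: u_1=11/80 ∈ [3/23, 5/23) → index 1
j=2: u_2=53/240 ∈ [5/23, 1/3) → index 3
j=3: u_3=73/240 ∈ [5/23, 1/3) → index 3
j=4: u_4=31/80 ∈ [1/3, 32/69) → index 4
j=5: u_5=113/240 ∈ [32/69, 38/69) → index 5
j=6: u_6=133/240 ∈ [38/69, 40/69) → index 6
j=7: u_7=51/80 ∈ [40/69, 47/69) → index 7
j=8: u_8=173/240 ∈ [47/69, 50/69) → index 8
j=9: u_9=193/240 ∈ [53/69, 62/69) → index 10
j=10: u_10=71/80 ∈ [53/69, 62/69) → index 10
j=11: u_11=233/240 ∈ [62/69, 1) → index 11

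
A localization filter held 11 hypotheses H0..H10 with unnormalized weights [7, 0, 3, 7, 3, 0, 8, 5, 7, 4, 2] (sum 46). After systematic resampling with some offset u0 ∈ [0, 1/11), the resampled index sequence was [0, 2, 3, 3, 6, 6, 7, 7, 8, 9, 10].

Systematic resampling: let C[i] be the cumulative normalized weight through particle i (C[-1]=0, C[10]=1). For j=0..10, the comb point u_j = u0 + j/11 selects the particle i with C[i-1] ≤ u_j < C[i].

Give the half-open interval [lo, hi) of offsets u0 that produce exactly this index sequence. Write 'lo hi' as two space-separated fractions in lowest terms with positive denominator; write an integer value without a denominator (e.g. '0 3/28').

18/253 41/506

C = [7/46, 7/46, 5/23, 17/46, 10/23, 10/23, 14/23, 33/46, 20/23, 22/23, 1]
j=0 picked index 0: u0 ∈ [0, 7/46)
j=1 picked index 2: u0 ∈ [31/506, 32/253)
j=2 picked index 3: u0 ∈ [9/253, 95/506)
j=3 picked index 3: u0 ∈ [-14/253, 49/506)
j=4 picked index 6: u0 ∈ [18/253, 62/253)
j=5 picked index 6: u0 ∈ [-5/253, 39/253)
j=6 picked index 7: u0 ∈ [16/253, 87/506)
j=7 picked index 7: u0 ∈ [-7/253, 41/506)
j=8 picked index 8: u0 ∈ [-5/506, 36/253)
j=9 picked index 9: u0 ∈ [13/253, 35/253)
j=10 picked index 10: u0 ∈ [12/253, 1/11)
intersection: [18/253, 41/506)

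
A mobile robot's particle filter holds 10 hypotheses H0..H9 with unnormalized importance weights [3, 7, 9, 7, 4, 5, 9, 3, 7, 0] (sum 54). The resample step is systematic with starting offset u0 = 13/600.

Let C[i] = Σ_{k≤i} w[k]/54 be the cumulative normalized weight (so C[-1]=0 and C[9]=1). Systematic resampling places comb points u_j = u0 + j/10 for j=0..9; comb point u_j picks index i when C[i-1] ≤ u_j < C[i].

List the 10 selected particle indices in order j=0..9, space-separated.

0 1 2 2 3 4 5 6 7 8

C = [1/18, 5/27, 19/54, 13/27, 5/9, 35/54, 22/27, 47/54, 1, 1]
j=0: u_0=13/600 ∈ [0, 1/18) → index 0
j=1: u_1=73/600 ∈ [1/18, 5/27) → index 1
j=2: u_2=133/600 ∈ [5/27, 19/54) → index 2
j=3: u_3=193/600 ∈ [5/27, 19/54) → index 2
j=4: u_4=253/600 ∈ [19/54, 13/27) → index 3
j=5: u_5=313/600 ∈ [13/27, 5/9) → index 4
j=6: u_6=373/600 ∈ [5/9, 35/54) → index 5
j=7: u_7=433/600 ∈ [35/54, 22/27) → index 6
j=8: u_8=493/600 ∈ [22/27, 47/54) → index 7
j=9: u_9=553/600 ∈ [47/54, 1) → index 8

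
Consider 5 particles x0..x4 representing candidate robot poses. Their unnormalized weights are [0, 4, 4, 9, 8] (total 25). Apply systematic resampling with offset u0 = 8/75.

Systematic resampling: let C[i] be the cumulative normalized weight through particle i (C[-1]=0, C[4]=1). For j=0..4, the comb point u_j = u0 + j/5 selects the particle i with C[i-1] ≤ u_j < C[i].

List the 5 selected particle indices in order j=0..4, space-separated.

C = [0, 4/25, 8/25, 17/25, 1]
j=0: u_0=8/75 ∈ [0, 4/25) → index 1
j=1: u_1=23/75 ∈ [4/25, 8/25) → index 2
j=2: u_2=38/75 ∈ [8/25, 17/25) → index 3
j=3: u_3=53/75 ∈ [17/25, 1) → index 4
j=4: u_4=68/75 ∈ [17/25, 1) → index 4

1 2 3 4 4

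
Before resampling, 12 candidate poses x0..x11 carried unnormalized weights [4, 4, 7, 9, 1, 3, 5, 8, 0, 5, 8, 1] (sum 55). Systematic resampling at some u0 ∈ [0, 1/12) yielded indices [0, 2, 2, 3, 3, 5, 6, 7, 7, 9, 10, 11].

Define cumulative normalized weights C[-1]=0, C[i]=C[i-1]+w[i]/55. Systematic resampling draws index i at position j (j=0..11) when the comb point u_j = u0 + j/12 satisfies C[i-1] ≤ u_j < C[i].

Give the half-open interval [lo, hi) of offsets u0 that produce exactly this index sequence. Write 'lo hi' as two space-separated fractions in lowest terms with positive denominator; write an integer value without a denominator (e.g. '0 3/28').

43/660 4/55

C = [4/55, 8/55, 3/11, 24/55, 5/11, 28/55, 3/5, 41/55, 41/55, 46/55, 54/55, 1]
j=0 picked index 0: u0 ∈ [0, 4/55)
j=1 picked index 2: u0 ∈ [41/660, 25/132)
j=2 picked index 2: u0 ∈ [-7/330, 7/66)
j=3 picked index 3: u0 ∈ [1/44, 41/220)
j=4 picked index 3: u0 ∈ [-2/33, 17/165)
j=5 picked index 5: u0 ∈ [5/132, 61/660)
j=6 picked index 6: u0 ∈ [1/110, 1/10)
j=7 picked index 7: u0 ∈ [1/60, 107/660)
j=8 picked index 7: u0 ∈ [-1/15, 13/165)
j=9 picked index 9: u0 ∈ [-1/220, 19/220)
j=10 picked index 10: u0 ∈ [1/330, 49/330)
j=11 picked index 11: u0 ∈ [43/660, 1/12)
intersection: [43/660, 4/55)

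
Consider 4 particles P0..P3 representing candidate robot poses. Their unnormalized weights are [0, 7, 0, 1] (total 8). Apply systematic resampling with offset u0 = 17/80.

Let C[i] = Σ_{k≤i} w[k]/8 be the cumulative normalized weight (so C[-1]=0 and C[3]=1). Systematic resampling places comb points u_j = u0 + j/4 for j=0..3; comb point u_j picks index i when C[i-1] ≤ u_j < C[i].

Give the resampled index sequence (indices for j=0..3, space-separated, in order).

1 1 1 3

C = [0, 7/8, 7/8, 1]
j=0: u_0=17/80 ∈ [0, 7/8) → index 1
j=1: u_1=37/80 ∈ [0, 7/8) → index 1
j=2: u_2=57/80 ∈ [0, 7/8) → index 1
j=3: u_3=77/80 ∈ [7/8, 1) → index 3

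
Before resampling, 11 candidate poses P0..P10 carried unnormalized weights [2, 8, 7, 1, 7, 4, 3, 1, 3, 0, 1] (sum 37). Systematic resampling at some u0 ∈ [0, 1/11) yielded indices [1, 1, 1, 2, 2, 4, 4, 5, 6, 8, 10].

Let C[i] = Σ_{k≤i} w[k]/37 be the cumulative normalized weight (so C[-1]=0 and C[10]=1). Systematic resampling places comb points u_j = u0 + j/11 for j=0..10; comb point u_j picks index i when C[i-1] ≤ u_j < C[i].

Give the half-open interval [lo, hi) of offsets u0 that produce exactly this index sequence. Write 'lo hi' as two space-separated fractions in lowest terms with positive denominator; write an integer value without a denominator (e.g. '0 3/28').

C = [2/37, 10/37, 17/37, 18/37, 25/37, 29/37, 32/37, 33/37, 36/37, 36/37, 1]
j=0 picked index 1: u0 ∈ [2/37, 10/37)
j=1 picked index 1: u0 ∈ [-15/407, 73/407)
j=2 picked index 1: u0 ∈ [-52/407, 36/407)
j=3 picked index 2: u0 ∈ [-1/407, 76/407)
j=4 picked index 2: u0 ∈ [-38/407, 39/407)
j=5 picked index 4: u0 ∈ [13/407, 90/407)
j=6 picked index 4: u0 ∈ [-24/407, 53/407)
j=7 picked index 5: u0 ∈ [16/407, 60/407)
j=8 picked index 6: u0 ∈ [23/407, 56/407)
j=9 picked index 8: u0 ∈ [30/407, 63/407)
j=10 picked index 10: u0 ∈ [26/407, 1/11)
intersection: [30/407, 36/407)

30/407 36/407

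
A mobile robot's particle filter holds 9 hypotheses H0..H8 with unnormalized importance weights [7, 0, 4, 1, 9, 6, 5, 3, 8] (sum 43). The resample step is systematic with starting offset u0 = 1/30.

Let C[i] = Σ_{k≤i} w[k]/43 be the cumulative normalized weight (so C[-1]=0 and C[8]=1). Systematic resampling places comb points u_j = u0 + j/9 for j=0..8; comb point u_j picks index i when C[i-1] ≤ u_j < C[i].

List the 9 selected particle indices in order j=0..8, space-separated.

0 0 2 4 4 5 6 7 8

C = [7/43, 7/43, 11/43, 12/43, 21/43, 27/43, 32/43, 35/43, 1]
j=0: u_0=1/30 ∈ [0, 7/43) → index 0
j=1: u_1=13/90 ∈ [0, 7/43) → index 0
j=2: u_2=23/90 ∈ [7/43, 11/43) → index 2
j=3: u_3=11/30 ∈ [12/43, 21/43) → index 4
j=4: u_4=43/90 ∈ [12/43, 21/43) → index 4
j=5: u_5=53/90 ∈ [21/43, 27/43) → index 5
j=6: u_6=7/10 ∈ [27/43, 32/43) → index 6
j=7: u_7=73/90 ∈ [32/43, 35/43) → index 7
j=8: u_8=83/90 ∈ [35/43, 1) → index 8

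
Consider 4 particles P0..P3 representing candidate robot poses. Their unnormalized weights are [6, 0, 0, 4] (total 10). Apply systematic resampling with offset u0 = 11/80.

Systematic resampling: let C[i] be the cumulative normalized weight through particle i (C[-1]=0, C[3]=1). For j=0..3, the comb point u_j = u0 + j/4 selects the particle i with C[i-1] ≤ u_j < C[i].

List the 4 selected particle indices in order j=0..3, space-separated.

C = [3/5, 3/5, 3/5, 1]
j=0: u_0=11/80 ∈ [0, 3/5) → index 0
j=1: u_1=31/80 ∈ [0, 3/5) → index 0
j=2: u_2=51/80 ∈ [3/5, 1) → index 3
j=3: u_3=71/80 ∈ [3/5, 1) → index 3

0 0 3 3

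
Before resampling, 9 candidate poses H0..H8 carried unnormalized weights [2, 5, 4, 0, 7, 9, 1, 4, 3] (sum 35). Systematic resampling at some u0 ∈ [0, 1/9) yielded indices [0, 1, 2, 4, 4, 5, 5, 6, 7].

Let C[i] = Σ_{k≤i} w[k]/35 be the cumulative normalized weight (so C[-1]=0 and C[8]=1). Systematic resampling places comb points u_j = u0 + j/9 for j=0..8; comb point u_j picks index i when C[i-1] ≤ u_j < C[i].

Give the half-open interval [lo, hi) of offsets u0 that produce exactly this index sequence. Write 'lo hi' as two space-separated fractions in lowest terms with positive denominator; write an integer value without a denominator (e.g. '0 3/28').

C = [2/35, 1/5, 11/35, 11/35, 18/35, 27/35, 4/5, 32/35, 1]
j=0 picked index 0: u0 ∈ [0, 2/35)
j=1 picked index 1: u0 ∈ [-17/315, 4/45)
j=2 picked index 2: u0 ∈ [-1/45, 29/315)
j=3 picked index 4: u0 ∈ [-2/105, 19/105)
j=4 picked index 4: u0 ∈ [-41/315, 22/315)
j=5 picked index 5: u0 ∈ [-13/315, 68/315)
j=6 picked index 5: u0 ∈ [-16/105, 11/105)
j=7 picked index 6: u0 ∈ [-2/315, 1/45)
j=8 picked index 7: u0 ∈ [-4/45, 8/315)
intersection: [0, 1/45)

0 1/45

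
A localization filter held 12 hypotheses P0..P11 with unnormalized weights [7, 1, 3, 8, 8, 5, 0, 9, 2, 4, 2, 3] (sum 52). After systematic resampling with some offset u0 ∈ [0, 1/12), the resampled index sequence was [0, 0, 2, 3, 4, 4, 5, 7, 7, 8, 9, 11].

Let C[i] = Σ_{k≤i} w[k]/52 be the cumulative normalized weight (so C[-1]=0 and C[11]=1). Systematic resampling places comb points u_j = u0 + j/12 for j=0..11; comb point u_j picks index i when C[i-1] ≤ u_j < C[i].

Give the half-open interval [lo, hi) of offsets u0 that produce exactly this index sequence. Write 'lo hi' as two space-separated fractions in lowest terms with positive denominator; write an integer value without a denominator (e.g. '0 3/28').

1/26 7/156

C = [7/52, 2/13, 11/52, 19/52, 27/52, 8/13, 8/13, 41/52, 43/52, 47/52, 49/52, 1]
j=0 picked index 0: u0 ∈ [0, 7/52)
j=1 picked index 0: u0 ∈ [-1/12, 2/39)
j=2 picked index 2: u0 ∈ [-1/78, 7/156)
j=3 picked index 3: u0 ∈ [-1/26, 3/26)
j=4 picked index 4: u0 ∈ [5/156, 29/156)
j=5 picked index 4: u0 ∈ [-2/39, 4/39)
j=6 picked index 5: u0 ∈ [1/52, 3/26)
j=7 picked index 7: u0 ∈ [5/156, 8/39)
j=8 picked index 7: u0 ∈ [-2/39, 19/156)
j=9 picked index 8: u0 ∈ [1/26, 1/13)
j=10 picked index 9: u0 ∈ [-1/156, 11/156)
j=11 picked index 11: u0 ∈ [1/39, 1/12)
intersection: [1/26, 7/156)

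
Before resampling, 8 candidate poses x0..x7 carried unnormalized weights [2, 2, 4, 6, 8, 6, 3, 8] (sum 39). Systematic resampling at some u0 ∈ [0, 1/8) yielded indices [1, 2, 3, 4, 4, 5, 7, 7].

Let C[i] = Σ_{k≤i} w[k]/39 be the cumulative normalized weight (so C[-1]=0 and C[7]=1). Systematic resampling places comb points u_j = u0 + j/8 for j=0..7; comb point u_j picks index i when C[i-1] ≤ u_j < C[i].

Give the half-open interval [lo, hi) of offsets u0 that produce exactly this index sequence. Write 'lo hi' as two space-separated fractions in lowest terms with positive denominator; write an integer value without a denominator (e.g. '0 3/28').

2/39 5/78

C = [2/39, 4/39, 8/39, 14/39, 22/39, 28/39, 31/39, 1]
j=0 picked index 1: u0 ∈ [2/39, 4/39)
j=1 picked index 2: u0 ∈ [-7/312, 25/312)
j=2 picked index 3: u0 ∈ [-7/156, 17/156)
j=3 picked index 4: u0 ∈ [-5/312, 59/312)
j=4 picked index 4: u0 ∈ [-11/78, 5/78)
j=5 picked index 5: u0 ∈ [-19/312, 29/312)
j=6 picked index 7: u0 ∈ [7/156, 1/4)
j=7 picked index 7: u0 ∈ [-25/312, 1/8)
intersection: [2/39, 5/78)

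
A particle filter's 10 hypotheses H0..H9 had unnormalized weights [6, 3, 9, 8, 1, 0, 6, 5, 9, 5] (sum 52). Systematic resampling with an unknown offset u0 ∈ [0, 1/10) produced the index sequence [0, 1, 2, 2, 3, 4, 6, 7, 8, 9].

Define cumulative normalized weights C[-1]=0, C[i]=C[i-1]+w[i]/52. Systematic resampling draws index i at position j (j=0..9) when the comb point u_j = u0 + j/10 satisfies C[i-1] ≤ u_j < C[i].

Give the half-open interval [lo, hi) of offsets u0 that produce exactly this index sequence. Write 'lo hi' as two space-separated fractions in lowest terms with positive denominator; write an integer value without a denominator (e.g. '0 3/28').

C = [3/26, 9/52, 9/26, 1/2, 27/52, 27/52, 33/52, 19/26, 47/52, 1]
j=0 picked index 0: u0 ∈ [0, 3/26)
j=1 picked index 1: u0 ∈ [1/65, 19/260)
j=2 picked index 2: u0 ∈ [-7/260, 19/130)
j=3 picked index 2: u0 ∈ [-33/260, 3/65)
j=4 picked index 3: u0 ∈ [-7/130, 1/10)
j=5 picked index 4: u0 ∈ [0, 1/52)
j=6 picked index 6: u0 ∈ [-21/260, 9/260)
j=7 picked index 7: u0 ∈ [-17/260, 2/65)
j=8 picked index 8: u0 ∈ [-9/130, 27/260)
j=9 picked index 9: u0 ∈ [1/260, 1/10)
intersection: [1/65, 1/52)

1/65 1/52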